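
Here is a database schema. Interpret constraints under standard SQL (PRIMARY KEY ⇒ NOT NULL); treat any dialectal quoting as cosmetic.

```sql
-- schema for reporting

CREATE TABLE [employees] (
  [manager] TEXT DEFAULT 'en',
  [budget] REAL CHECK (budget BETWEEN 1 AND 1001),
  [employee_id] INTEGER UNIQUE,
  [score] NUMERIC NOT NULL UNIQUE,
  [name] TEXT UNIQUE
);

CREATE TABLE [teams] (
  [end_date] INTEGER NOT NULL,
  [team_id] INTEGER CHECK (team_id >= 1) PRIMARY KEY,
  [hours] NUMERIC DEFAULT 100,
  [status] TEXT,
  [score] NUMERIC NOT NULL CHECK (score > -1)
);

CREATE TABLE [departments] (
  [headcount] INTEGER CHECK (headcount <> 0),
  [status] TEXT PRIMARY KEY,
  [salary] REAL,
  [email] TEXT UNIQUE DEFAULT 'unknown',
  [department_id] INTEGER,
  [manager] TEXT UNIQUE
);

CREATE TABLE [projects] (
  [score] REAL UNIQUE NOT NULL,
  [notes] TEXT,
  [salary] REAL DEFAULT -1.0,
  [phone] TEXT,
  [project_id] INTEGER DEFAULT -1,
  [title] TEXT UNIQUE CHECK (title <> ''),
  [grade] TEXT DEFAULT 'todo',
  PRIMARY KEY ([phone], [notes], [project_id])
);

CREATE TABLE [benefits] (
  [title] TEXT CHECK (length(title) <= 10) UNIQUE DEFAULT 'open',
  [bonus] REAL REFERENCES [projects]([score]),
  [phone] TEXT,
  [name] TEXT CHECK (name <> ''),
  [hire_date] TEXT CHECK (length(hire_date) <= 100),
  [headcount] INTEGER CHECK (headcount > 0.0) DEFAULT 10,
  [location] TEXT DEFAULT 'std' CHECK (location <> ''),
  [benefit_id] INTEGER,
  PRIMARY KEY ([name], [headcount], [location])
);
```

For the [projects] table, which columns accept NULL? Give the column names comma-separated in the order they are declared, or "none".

- score: declared NOT NULL → not nullable.
- notes: part of the PRIMARY KEY, which implies NOT NULL → not nullable.
- salary: DEFAULT only fills an omitted column; an explicit NULL is still allowed → nullable.
- phone: part of the PRIMARY KEY, which implies NOT NULL → not nullable.
- project_id: part of the PRIMARY KEY, which implies NOT NULL → not nullable.
- title: CHECK does not forbid NULL (a CHECK constraint passes when its expression is NULL) → nullable.
- grade: DEFAULT only fills an omitted column; an explicit NULL is still allowed → nullable.

salary, title, grade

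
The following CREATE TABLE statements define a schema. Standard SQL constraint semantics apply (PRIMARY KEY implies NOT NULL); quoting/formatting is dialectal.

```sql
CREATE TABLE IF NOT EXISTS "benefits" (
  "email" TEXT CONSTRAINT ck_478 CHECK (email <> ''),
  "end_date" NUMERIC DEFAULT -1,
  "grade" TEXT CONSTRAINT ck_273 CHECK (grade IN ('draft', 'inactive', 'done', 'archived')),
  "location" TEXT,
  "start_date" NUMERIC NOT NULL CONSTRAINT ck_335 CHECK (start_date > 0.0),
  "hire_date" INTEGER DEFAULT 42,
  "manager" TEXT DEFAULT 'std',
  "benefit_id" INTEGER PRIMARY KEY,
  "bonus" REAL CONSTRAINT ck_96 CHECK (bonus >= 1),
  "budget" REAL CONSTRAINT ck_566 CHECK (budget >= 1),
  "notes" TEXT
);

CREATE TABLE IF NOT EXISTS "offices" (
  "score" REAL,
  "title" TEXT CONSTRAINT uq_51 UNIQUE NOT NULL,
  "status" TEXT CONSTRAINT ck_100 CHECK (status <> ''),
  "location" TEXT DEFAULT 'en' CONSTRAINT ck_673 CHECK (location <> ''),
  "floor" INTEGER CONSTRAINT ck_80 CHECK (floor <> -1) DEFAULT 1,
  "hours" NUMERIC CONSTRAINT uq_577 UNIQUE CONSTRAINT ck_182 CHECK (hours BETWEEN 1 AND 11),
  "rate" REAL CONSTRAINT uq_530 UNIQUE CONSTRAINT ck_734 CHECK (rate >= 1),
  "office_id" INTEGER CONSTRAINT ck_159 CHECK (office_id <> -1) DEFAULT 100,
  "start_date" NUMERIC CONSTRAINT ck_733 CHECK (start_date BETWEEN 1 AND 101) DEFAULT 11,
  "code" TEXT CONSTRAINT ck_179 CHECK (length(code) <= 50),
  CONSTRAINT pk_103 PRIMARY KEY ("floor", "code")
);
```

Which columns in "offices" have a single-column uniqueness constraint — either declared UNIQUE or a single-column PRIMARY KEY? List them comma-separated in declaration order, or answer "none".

- score: no UNIQUE or single-column PK constraint.
- title: declared UNIQUE → unique.
- status: no UNIQUE or single-column PK constraint.
- location: no UNIQUE or single-column PK constraint.
- floor: part of a composite PRIMARY KEY — only the tuple is unique, not this column on its own.
- hours: declared UNIQUE → unique.
- rate: declared UNIQUE → unique.
- office_id: no UNIQUE or single-column PK constraint.
- start_date: no UNIQUE or single-column PK constraint.
- code: part of a composite PRIMARY KEY — only the tuple is unique, not this column on its own.

title, hours, rate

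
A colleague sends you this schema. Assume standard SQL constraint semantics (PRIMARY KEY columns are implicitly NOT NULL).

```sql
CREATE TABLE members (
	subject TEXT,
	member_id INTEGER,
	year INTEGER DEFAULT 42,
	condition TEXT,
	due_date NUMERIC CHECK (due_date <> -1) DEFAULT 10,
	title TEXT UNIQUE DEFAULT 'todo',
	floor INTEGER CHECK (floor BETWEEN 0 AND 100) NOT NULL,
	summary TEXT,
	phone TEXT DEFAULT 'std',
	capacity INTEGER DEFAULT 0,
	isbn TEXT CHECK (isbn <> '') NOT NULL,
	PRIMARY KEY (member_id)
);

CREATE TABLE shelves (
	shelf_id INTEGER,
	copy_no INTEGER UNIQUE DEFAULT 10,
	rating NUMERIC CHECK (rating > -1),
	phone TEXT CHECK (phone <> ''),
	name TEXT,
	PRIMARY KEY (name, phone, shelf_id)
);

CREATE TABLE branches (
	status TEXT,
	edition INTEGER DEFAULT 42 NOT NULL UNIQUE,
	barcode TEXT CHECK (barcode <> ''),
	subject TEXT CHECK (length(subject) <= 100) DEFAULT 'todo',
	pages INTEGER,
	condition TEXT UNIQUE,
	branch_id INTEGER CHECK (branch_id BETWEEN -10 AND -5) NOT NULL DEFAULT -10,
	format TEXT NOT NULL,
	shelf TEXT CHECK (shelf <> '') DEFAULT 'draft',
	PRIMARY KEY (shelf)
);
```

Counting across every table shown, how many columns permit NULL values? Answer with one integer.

members: 8 nullable (subject, year, condition, due_date, title, summary, phone, capacity — PK (member_id) and explicit NOT NULL columns excluded).
shelves: 2 nullable (copy_no, rating — PK (name, phone, shelf_id) and explicit NOT NULL columns excluded).
branches: 5 nullable (status, barcode, subject, pages, condition — PK (shelf) and explicit NOT NULL columns excluded).
Total: 8 + 2 + 5 = 15.

15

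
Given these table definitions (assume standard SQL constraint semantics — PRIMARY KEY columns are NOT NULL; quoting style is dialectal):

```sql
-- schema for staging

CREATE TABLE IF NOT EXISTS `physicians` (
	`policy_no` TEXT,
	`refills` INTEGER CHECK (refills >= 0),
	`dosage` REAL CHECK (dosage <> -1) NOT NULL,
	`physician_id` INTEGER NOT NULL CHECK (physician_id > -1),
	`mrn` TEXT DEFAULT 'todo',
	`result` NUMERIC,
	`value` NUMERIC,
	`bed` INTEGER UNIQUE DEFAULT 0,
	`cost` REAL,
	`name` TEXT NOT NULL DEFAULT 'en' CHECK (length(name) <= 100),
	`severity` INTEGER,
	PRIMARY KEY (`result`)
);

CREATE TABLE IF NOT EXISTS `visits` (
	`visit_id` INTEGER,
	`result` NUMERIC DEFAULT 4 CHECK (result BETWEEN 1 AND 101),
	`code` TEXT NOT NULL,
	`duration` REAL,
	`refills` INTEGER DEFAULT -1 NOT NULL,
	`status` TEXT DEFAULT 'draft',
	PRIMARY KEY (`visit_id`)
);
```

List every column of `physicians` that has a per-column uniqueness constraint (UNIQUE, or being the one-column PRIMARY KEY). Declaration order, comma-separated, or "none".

result, bed

- policy_no: no UNIQUE or single-column PK constraint.
- refills: no UNIQUE or single-column PK constraint.
- dosage: no UNIQUE or single-column PK constraint.
- physician_id: no UNIQUE or single-column PK constraint.
- mrn: no UNIQUE or single-column PK constraint.
- result: single-column PRIMARY KEY → unique.
- value: no UNIQUE or single-column PK constraint.
- bed: declared UNIQUE → unique.
- cost: no UNIQUE or single-column PK constraint.
- name: no UNIQUE or single-column PK constraint.
- severity: no UNIQUE or single-column PK constraint.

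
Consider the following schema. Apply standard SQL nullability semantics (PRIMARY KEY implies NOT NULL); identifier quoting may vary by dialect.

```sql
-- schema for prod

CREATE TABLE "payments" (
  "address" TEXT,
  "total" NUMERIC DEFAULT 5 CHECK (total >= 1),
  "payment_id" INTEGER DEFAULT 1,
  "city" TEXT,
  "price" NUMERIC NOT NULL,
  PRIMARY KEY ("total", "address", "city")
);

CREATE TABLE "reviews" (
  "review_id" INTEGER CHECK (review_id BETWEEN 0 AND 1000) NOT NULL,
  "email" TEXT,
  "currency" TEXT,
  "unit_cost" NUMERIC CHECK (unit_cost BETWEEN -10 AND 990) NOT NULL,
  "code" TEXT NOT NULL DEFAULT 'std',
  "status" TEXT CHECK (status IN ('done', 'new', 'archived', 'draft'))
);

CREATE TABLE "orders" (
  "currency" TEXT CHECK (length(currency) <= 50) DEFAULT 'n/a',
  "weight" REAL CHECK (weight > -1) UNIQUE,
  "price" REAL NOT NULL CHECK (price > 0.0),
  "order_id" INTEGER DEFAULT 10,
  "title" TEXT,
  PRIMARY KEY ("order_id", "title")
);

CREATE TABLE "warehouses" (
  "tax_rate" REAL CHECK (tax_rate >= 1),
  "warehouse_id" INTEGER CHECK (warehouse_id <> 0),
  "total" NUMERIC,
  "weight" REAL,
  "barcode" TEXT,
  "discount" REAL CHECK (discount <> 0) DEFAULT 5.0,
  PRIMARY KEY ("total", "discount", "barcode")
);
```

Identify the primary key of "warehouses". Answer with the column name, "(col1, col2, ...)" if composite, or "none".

(total, discount, barcode)

A table-level PRIMARY KEY clause names 3 columns: total, discount, barcode.
This is a composite key — the combination is unique, not each column individually.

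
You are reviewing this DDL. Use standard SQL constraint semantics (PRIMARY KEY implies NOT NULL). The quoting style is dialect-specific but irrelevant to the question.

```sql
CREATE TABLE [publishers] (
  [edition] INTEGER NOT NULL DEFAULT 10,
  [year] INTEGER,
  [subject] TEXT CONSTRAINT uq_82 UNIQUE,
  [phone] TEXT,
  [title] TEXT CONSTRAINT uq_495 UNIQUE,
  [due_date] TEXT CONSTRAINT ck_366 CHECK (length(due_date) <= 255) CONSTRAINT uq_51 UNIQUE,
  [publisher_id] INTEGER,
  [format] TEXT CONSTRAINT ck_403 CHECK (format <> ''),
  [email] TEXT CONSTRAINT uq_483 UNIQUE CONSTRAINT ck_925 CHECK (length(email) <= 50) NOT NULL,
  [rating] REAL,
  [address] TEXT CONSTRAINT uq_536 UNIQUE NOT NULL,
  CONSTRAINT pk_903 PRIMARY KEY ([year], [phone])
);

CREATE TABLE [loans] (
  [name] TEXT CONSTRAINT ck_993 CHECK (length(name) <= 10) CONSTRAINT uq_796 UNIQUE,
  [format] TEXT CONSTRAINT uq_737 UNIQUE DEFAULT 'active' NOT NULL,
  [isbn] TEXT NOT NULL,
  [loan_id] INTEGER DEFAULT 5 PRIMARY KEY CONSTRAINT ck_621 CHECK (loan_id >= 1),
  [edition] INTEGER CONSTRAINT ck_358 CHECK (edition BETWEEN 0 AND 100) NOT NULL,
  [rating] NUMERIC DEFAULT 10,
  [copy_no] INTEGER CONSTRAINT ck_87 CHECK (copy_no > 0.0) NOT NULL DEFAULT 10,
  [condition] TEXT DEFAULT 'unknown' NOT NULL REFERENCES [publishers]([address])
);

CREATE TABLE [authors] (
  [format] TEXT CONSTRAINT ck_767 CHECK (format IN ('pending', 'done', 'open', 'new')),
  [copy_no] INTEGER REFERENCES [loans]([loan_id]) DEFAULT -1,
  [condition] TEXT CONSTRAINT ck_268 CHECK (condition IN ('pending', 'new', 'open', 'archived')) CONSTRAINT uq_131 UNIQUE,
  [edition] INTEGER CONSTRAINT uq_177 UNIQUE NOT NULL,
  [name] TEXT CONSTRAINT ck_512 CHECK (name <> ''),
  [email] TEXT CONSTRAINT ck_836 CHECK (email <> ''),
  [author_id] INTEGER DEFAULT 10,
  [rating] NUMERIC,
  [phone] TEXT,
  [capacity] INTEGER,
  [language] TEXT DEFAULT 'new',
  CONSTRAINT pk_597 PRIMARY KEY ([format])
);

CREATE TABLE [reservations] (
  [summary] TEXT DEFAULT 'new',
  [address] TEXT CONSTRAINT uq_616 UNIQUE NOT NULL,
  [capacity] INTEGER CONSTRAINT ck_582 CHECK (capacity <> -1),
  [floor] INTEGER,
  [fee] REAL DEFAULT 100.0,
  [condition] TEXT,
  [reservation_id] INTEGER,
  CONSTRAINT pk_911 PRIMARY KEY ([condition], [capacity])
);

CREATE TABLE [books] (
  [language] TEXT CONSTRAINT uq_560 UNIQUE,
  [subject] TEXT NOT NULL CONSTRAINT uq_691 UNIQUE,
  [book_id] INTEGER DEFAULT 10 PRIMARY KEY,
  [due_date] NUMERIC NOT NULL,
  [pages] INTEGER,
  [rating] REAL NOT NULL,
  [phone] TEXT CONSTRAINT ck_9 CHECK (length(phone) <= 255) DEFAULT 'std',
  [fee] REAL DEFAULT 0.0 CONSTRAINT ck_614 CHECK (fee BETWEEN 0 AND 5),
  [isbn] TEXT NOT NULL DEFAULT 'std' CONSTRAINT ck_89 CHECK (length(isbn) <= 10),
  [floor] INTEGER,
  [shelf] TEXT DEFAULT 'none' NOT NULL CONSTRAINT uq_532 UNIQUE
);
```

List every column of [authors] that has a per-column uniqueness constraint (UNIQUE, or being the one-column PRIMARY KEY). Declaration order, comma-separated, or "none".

- format: single-column PRIMARY KEY → unique.
- copy_no: no UNIQUE or single-column PK constraint.
- condition: declared UNIQUE → unique.
- edition: declared UNIQUE → unique.
- name: no UNIQUE or single-column PK constraint.
- email: no UNIQUE or single-column PK constraint.
- author_id: no UNIQUE or single-column PK constraint.
- rating: no UNIQUE or single-column PK constraint.
- phone: no UNIQUE or single-column PK constraint.
- capacity: no UNIQUE or single-column PK constraint.
- language: no UNIQUE or single-column PK constraint.

format, condition, edition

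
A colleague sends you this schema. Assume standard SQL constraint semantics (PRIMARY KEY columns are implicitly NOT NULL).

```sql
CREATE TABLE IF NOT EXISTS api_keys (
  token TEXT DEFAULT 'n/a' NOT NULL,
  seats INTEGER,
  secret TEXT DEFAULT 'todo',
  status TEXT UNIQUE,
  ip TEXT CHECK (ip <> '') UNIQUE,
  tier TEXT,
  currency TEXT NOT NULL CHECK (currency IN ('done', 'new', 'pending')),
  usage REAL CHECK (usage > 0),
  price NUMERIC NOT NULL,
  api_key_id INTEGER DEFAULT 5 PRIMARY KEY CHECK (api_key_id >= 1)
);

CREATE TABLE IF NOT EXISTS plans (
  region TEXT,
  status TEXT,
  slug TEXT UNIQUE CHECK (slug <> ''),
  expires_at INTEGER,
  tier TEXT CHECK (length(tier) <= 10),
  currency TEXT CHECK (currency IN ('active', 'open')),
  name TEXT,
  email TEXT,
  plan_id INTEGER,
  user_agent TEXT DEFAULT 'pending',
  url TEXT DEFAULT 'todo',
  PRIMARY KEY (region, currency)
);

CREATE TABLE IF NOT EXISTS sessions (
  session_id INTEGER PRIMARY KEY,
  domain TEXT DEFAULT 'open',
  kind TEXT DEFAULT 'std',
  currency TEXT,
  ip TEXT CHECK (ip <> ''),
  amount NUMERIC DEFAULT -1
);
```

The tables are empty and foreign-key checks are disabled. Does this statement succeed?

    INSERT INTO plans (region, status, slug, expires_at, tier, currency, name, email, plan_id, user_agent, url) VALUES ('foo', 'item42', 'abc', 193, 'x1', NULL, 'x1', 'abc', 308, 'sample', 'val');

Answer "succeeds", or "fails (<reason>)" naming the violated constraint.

fails (NOT NULL on currency)

currency is explicitly set to NULL, but currency is part of the PRIMARY KEY (implied NOT NULL).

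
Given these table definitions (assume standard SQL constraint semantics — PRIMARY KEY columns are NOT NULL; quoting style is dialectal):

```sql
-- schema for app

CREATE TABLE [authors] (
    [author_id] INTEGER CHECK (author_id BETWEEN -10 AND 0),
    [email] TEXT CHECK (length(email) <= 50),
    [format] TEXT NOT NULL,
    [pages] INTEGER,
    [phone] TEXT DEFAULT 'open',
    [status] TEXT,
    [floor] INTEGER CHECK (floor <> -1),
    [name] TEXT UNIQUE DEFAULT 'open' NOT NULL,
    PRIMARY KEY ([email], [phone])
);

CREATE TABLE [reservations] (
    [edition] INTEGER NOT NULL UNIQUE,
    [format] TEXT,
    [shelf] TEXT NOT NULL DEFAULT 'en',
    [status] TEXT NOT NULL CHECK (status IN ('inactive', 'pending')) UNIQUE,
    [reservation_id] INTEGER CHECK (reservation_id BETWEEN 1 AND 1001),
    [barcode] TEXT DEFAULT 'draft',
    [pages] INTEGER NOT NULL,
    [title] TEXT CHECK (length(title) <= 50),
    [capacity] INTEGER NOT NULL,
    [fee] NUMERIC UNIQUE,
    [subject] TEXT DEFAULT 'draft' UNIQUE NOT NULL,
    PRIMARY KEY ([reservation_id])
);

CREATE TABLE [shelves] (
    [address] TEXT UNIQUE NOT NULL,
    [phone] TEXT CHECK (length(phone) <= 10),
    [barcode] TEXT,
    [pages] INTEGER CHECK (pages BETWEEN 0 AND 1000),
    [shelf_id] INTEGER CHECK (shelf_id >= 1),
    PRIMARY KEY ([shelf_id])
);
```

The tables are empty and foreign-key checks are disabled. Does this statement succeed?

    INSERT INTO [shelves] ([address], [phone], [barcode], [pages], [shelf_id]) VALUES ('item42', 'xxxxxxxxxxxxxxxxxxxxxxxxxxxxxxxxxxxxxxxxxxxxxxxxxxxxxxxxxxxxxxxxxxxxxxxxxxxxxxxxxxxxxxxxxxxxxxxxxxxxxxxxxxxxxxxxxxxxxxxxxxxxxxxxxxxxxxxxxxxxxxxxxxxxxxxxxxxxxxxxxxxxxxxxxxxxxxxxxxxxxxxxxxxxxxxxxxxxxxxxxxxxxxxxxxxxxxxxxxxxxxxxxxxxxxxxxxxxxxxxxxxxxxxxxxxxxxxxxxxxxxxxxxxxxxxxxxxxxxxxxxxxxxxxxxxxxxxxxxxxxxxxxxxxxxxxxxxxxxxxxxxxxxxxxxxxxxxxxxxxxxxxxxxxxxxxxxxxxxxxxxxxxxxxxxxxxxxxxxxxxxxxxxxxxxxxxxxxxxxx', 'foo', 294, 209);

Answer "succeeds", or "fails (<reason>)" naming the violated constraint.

fails (CHECK on phone)

The value 'xxxxxxxxxxxxxxxxxxxxxxxxxxxxxxxxxxxxxxxxxxxxxxxxxxxxxxxxxxxxxxxxxxxxxxxxxxxxxxxxxxxxxxxxxxxxxxxxxxxxxxxxxxxxxxxxxxxxxxxxxxxxxxxxxxxxxxxxxxxxxxxxxxxxxxxxxxxxxxxxxxxxxxxxxxxxxxxxxxxxxxxxxxxxxxxxxxxxxxxxxxxxxxxxxxxxxxxxxxxxxxxxxxxxxxxxxxxxxxxxxxxxxxxxxxxxxxxxxxxxxxxxxxxxxxxxxxxxxxxxxxxxxxxxxxxxxxxxxxxxxxxxxxxxxxxxxxxxxxxxxxxxxxxxxxxxxxxxxxxxxxxxxxxxxxxxxxxxxxxxxxxxxxxxxxxxxxxxxxxxxxxxxxxxxxxxxxxxxxxx' for phone violates CHECK (length(phone) <= 10).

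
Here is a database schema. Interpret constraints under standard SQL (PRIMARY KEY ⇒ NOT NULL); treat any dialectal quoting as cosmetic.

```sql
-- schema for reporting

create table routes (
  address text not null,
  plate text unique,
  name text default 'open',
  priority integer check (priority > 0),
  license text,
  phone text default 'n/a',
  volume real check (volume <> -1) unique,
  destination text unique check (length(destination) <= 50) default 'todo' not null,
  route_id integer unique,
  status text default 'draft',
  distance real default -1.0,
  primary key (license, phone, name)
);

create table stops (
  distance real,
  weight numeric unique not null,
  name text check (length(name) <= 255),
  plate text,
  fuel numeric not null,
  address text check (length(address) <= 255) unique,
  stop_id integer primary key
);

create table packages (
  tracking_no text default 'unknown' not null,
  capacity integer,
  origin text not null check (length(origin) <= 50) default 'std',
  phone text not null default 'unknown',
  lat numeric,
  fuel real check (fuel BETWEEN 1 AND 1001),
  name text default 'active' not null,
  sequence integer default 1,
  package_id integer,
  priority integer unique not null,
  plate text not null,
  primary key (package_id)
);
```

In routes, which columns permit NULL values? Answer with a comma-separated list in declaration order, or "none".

- address: declared NOT NULL → not nullable.
- plate: UNIQUE does not imply NOT NULL → nullable.
- name: part of the PRIMARY KEY, which implies NOT NULL → not nullable.
- priority: CHECK does not forbid NULL (a CHECK constraint passes when its expression is NULL) → nullable.
- license: part of the PRIMARY KEY, which implies NOT NULL → not nullable.
- phone: part of the PRIMARY KEY, which implies NOT NULL → not nullable.
- volume: CHECK does not forbid NULL (a CHECK constraint passes when its expression is NULL) → nullable.
- destination: declared NOT NULL → not nullable.
- route_id: UNIQUE does not imply NOT NULL → nullable.
- status: DEFAULT only fills an omitted column; an explicit NULL is still allowed → nullable.
- distance: DEFAULT only fills an omitted column; an explicit NULL is still allowed → nullable.

plate, priority, volume, route_id, status, distance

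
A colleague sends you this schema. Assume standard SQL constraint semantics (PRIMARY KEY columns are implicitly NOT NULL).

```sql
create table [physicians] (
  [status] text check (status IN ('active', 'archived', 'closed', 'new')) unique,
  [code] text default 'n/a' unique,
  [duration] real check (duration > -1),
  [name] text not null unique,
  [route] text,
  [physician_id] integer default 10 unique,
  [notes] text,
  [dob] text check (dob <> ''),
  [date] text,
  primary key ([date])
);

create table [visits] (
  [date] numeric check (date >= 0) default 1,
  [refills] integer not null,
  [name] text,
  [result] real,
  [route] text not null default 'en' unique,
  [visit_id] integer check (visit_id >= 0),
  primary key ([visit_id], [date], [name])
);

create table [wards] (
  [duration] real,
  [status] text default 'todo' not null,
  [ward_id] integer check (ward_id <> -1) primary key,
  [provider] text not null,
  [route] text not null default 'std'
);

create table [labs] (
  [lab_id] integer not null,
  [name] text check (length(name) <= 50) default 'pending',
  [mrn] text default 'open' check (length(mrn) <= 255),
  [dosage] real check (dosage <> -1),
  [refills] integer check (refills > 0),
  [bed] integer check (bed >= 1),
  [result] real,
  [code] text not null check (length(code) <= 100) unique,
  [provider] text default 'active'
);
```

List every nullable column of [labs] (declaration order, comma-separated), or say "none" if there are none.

- lab_id: declared NOT NULL → not nullable.
- name: CHECK does not forbid NULL (a CHECK constraint passes when its expression is NULL) → nullable.
- mrn: CHECK does not forbid NULL (a CHECK constraint passes when its expression is NULL) → nullable.
- dosage: CHECK does not forbid NULL (a CHECK constraint passes when its expression is NULL) → nullable.
- refills: CHECK does not forbid NULL (a CHECK constraint passes when its expression is NULL) → nullable.
- bed: CHECK does not forbid NULL (a CHECK constraint passes when its expression is NULL) → nullable.
- result: no NOT NULL constraint applies → nullable.
- code: declared NOT NULL → not nullable.
- provider: DEFAULT only fills an omitted column; an explicit NULL is still allowed → nullable.

name, mrn, dosage, refills, bed, result, provider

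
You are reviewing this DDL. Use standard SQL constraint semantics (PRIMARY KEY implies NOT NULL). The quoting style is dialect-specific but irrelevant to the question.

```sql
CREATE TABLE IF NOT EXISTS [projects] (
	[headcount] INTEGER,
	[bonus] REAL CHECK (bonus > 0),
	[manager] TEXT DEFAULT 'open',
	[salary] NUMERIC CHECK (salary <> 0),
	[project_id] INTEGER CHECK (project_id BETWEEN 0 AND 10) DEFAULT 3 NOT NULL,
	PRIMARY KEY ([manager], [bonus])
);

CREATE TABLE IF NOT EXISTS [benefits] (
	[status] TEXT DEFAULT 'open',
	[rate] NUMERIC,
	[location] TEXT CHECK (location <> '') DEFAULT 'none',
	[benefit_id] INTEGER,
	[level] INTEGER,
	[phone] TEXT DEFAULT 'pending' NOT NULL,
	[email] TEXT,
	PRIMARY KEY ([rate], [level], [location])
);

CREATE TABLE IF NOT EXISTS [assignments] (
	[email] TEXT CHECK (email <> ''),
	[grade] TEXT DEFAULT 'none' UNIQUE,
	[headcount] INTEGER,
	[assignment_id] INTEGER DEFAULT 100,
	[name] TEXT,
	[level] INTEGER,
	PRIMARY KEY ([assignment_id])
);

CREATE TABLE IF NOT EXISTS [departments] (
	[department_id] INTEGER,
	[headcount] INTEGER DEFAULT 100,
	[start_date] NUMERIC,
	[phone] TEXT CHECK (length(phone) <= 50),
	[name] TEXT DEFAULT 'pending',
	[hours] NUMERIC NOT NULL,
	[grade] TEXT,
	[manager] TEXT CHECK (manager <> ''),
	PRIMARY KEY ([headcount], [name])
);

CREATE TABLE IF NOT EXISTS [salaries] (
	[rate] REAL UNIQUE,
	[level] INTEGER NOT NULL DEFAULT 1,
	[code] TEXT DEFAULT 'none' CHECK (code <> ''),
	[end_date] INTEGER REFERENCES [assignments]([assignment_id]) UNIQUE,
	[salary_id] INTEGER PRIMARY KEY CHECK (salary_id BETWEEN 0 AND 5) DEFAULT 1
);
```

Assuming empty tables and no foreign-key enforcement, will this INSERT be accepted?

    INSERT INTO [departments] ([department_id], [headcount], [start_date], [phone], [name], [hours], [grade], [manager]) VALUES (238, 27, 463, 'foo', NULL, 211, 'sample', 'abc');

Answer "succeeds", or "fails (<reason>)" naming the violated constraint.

fails (NOT NULL on name)

name is explicitly set to NULL, but name is part of the PRIMARY KEY (implied NOT NULL).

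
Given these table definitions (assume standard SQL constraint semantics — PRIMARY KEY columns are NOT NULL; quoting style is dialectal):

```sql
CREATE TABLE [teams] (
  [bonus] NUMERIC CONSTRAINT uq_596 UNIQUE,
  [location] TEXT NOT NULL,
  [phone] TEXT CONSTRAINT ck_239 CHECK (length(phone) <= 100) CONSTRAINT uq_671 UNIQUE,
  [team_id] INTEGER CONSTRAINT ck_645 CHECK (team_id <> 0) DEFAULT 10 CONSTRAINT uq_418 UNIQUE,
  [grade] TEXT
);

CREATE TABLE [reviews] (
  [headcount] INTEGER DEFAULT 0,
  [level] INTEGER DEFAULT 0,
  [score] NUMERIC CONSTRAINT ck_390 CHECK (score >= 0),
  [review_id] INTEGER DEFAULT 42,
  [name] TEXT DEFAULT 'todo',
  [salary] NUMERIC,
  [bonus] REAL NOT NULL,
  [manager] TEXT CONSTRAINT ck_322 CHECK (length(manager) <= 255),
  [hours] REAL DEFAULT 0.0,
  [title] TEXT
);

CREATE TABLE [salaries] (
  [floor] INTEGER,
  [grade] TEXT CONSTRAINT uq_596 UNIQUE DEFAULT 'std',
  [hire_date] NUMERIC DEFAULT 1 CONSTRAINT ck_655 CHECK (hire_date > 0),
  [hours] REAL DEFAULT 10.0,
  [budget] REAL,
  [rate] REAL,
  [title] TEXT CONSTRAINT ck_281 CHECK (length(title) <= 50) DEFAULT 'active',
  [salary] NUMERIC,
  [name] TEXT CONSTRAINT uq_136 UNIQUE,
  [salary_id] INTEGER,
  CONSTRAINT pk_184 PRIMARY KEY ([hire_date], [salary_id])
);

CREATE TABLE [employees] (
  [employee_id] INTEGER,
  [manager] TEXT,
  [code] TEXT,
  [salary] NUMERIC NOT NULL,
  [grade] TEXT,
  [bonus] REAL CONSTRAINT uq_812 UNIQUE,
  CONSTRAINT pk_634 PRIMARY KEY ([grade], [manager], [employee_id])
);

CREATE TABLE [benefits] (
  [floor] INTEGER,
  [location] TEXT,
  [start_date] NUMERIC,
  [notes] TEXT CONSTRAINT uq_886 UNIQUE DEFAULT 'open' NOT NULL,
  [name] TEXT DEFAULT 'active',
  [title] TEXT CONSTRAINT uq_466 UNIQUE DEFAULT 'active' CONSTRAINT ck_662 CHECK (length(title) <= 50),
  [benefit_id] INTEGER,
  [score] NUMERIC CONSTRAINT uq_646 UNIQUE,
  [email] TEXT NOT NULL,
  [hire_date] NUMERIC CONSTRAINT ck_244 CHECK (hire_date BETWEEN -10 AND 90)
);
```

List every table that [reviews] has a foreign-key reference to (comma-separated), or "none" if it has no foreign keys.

none

No column in reviews has a REFERENCES clause.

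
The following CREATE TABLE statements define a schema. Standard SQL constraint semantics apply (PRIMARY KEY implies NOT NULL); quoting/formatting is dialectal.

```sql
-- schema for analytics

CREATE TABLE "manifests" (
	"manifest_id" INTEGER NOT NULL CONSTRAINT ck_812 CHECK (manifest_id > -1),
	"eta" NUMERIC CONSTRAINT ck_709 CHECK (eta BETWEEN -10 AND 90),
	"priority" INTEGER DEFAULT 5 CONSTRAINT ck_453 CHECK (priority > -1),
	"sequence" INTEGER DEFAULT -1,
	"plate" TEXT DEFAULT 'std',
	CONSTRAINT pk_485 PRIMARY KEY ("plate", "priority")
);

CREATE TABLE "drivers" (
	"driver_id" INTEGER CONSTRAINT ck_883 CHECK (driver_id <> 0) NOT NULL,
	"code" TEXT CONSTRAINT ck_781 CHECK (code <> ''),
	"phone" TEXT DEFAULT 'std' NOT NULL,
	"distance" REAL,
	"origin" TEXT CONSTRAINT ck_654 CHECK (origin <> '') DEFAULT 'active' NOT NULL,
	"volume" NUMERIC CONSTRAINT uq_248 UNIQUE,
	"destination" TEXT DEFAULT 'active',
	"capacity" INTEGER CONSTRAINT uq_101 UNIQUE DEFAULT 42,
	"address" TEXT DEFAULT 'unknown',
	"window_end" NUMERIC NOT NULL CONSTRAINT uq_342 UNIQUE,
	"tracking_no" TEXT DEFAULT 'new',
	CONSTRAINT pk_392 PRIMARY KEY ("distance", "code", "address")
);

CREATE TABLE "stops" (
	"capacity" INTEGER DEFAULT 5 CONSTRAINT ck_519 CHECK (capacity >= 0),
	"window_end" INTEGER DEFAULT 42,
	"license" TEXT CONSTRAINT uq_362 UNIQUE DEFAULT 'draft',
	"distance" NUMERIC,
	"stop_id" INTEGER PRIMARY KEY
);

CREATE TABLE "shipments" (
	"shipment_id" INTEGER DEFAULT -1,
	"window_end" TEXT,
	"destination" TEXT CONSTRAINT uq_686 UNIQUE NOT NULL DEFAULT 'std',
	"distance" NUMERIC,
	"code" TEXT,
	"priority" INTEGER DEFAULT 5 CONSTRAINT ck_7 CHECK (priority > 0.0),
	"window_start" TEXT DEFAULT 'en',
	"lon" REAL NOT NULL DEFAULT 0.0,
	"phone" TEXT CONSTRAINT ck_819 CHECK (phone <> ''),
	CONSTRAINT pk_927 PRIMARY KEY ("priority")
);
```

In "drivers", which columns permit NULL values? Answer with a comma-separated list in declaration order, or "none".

- driver_id: declared NOT NULL → not nullable.
- code: part of the PRIMARY KEY, which implies NOT NULL → not nullable.
- phone: declared NOT NULL → not nullable.
- distance: part of the PRIMARY KEY, which implies NOT NULL → not nullable.
- origin: declared NOT NULL → not nullable.
- volume: UNIQUE does not imply NOT NULL → nullable.
- destination: DEFAULT only fills an omitted column; an explicit NULL is still allowed → nullable.
- capacity: UNIQUE does not imply NOT NULL → nullable.
- address: part of the PRIMARY KEY, which implies NOT NULL → not nullable.
- window_end: declared NOT NULL → not nullable.
- tracking_no: DEFAULT only fills an omitted column; an explicit NULL is still allowed → nullable.

volume, destination, capacity, tracking_no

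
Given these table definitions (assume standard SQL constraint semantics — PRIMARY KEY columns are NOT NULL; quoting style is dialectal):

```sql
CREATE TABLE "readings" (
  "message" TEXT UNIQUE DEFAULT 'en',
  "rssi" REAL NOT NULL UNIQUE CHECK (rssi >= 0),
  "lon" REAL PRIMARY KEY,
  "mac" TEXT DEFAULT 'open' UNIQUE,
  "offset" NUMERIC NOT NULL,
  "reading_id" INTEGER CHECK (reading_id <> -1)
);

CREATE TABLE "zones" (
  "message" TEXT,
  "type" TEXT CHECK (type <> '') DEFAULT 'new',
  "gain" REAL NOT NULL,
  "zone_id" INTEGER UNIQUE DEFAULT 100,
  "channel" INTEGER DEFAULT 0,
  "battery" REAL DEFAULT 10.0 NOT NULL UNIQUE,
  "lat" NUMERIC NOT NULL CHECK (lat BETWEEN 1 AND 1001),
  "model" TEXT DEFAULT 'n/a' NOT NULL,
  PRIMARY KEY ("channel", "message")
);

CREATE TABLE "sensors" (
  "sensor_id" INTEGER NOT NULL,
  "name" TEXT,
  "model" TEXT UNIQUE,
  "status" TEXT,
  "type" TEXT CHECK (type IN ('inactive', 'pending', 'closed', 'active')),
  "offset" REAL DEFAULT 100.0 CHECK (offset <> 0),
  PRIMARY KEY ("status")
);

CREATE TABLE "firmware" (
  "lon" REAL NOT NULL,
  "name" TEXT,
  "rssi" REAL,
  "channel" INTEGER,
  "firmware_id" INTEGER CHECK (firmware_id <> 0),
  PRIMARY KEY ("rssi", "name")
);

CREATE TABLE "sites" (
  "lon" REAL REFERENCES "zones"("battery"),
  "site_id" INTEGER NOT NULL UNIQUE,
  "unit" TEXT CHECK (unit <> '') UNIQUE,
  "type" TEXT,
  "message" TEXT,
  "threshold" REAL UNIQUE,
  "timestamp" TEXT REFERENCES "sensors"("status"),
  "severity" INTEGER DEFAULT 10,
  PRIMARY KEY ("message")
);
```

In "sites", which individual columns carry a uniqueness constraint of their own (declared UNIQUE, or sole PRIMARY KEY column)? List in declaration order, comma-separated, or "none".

site_id, unit, message, threshold

- lon: no UNIQUE or single-column PK constraint.
- site_id: declared UNIQUE → unique.
- unit: declared UNIQUE → unique.
- type: no UNIQUE or single-column PK constraint.
- message: single-column PRIMARY KEY → unique.
- threshold: declared UNIQUE → unique.
- timestamp: no UNIQUE or single-column PK constraint.
- severity: no UNIQUE or single-column PK constraint.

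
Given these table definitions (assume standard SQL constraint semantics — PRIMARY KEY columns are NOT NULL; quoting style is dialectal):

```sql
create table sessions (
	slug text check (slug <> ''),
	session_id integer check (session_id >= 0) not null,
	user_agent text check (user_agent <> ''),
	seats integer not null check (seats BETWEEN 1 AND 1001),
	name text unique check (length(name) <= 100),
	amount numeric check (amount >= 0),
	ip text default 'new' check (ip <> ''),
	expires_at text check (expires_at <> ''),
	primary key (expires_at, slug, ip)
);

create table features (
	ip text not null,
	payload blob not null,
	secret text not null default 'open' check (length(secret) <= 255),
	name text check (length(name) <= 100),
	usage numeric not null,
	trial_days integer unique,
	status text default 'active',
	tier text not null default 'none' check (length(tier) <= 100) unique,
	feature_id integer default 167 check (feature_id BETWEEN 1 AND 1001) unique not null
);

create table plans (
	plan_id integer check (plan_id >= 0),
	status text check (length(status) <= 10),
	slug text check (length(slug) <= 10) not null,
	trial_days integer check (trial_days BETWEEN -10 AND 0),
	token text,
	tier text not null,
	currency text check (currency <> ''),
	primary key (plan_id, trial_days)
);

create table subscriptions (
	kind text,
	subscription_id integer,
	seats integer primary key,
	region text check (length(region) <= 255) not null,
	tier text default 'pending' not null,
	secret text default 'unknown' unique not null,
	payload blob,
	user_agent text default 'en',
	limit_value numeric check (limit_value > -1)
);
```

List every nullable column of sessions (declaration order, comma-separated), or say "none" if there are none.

user_agent, name, amount

- slug: part of the PRIMARY KEY, which implies NOT NULL → not nullable.
- session_id: declared NOT NULL → not nullable.
- user_agent: CHECK does not forbid NULL (a CHECK constraint passes when its expression is NULL) → nullable.
- seats: declared NOT NULL → not nullable.
- name: CHECK does not forbid NULL (a CHECK constraint passes when its expression is NULL) → nullable.
- amount: CHECK does not forbid NULL (a CHECK constraint passes when its expression is NULL) → nullable.
- ip: part of the PRIMARY KEY, which implies NOT NULL → not nullable.
- expires_at: part of the PRIMARY KEY, which implies NOT NULL → not nullable.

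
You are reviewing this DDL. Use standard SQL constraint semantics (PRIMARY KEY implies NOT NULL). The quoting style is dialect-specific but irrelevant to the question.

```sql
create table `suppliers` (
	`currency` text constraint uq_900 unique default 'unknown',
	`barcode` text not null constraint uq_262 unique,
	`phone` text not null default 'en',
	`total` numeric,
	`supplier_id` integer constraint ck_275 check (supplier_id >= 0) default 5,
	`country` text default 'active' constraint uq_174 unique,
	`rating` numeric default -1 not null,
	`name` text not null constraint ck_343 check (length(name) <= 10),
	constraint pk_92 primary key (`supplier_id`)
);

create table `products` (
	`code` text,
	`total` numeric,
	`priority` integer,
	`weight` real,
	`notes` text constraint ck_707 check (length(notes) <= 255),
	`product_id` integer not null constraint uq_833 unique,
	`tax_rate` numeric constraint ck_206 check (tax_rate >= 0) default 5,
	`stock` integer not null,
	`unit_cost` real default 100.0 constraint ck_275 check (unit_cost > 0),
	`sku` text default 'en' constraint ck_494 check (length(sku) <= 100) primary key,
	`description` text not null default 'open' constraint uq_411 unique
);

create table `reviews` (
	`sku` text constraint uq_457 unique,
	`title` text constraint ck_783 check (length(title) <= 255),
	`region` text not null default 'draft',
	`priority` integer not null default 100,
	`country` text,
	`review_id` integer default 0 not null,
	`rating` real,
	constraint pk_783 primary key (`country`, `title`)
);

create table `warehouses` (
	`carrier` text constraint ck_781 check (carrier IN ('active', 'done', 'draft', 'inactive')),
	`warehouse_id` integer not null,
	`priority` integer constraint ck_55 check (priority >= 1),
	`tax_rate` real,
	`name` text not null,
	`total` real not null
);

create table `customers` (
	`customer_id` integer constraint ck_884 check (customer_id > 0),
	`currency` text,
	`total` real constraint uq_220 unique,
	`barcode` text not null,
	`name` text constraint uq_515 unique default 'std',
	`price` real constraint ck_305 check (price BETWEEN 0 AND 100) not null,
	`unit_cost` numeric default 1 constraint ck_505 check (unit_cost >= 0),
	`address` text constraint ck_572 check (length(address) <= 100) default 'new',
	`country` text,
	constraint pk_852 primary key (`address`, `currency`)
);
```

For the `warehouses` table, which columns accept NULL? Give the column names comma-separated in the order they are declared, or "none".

- carrier: CHECK does not forbid NULL (a CHECK constraint passes when its expression is NULL) → nullable.
- warehouse_id: declared NOT NULL → not nullable.
- priority: CHECK does not forbid NULL (a CHECK constraint passes when its expression is NULL) → nullable.
- tax_rate: no NOT NULL constraint applies → nullable.
- name: declared NOT NULL → not nullable.
- total: declared NOT NULL → not nullable.

carrier, priority, tax_rate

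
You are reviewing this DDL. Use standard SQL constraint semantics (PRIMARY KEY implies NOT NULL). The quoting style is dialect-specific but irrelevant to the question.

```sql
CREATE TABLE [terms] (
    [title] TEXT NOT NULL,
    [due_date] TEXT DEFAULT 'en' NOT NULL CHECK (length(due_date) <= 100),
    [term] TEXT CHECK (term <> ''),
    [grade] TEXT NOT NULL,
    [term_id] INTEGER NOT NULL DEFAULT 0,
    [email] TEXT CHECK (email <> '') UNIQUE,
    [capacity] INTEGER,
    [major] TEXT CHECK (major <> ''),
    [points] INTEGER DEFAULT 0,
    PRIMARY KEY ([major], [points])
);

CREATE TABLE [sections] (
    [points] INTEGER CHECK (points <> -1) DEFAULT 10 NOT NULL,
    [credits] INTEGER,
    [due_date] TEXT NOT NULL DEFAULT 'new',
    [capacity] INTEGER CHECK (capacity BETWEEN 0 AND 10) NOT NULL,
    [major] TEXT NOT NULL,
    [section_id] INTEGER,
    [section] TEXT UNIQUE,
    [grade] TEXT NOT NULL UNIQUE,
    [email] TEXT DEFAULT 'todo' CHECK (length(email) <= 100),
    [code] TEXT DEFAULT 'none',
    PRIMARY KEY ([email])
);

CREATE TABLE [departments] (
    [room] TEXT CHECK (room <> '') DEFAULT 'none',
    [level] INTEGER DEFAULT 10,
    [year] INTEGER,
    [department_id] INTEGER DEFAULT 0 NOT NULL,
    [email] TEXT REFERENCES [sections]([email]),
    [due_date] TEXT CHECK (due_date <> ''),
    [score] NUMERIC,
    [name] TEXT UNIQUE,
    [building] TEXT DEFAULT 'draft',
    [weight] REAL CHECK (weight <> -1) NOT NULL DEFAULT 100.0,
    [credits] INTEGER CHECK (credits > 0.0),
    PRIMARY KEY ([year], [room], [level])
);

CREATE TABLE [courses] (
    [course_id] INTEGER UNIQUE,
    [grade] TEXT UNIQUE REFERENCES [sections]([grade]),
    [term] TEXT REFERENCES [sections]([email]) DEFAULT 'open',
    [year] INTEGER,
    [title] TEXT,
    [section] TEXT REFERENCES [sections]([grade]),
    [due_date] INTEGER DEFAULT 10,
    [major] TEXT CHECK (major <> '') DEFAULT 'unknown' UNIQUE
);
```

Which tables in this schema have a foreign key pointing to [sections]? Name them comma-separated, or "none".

- departments.email references sections(email).
- courses.grade references sections(grade).
- courses.term references sections(email).
- courses.section references sections(grade).

departments, courses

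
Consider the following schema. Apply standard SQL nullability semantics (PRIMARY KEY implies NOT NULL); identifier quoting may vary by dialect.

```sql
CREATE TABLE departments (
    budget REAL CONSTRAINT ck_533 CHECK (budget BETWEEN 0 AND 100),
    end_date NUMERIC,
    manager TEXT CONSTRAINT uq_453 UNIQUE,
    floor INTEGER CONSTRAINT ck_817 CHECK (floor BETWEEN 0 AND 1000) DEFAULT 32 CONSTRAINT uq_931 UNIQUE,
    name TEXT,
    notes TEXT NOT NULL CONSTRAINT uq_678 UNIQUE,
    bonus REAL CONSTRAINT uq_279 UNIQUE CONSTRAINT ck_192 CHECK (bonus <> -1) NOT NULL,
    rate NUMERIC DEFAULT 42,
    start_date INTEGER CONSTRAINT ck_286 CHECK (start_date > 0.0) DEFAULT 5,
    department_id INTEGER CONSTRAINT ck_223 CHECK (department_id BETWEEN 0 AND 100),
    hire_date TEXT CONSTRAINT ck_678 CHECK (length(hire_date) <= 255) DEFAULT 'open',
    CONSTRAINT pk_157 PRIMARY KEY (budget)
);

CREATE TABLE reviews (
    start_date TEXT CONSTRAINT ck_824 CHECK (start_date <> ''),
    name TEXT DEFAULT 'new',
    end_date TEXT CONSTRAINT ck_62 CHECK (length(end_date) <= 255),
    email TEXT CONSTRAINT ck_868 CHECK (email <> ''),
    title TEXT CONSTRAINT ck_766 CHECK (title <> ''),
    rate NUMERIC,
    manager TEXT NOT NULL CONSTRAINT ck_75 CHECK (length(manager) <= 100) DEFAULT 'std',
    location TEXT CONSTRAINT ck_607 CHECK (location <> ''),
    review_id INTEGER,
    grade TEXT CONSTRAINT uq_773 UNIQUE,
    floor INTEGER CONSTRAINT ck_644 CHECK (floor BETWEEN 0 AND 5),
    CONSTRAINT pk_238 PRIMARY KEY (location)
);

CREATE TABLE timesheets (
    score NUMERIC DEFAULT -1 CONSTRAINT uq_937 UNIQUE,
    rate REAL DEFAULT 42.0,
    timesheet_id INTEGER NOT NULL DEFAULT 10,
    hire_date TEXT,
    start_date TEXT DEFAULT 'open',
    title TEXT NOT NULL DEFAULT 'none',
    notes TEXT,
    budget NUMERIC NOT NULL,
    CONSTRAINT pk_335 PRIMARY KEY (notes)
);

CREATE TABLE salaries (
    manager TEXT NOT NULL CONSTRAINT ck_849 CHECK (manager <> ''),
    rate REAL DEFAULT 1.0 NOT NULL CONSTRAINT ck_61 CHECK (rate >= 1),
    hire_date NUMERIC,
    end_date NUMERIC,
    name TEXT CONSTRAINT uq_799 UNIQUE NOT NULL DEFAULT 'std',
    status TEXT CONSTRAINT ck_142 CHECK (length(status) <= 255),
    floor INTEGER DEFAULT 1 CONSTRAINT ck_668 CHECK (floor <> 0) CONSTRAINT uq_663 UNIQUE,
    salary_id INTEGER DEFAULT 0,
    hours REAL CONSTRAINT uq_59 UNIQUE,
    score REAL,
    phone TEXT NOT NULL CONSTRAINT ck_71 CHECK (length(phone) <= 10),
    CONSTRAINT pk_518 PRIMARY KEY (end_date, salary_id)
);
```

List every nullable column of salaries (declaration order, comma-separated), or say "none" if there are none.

hire_date, status, floor, hours, score

- manager: declared NOT NULL → not nullable.
- rate: declared NOT NULL → not nullable.
- hire_date: no NOT NULL constraint applies → nullable.
- end_date: part of the PRIMARY KEY, which implies NOT NULL → not nullable.
- name: declared NOT NULL → not nullable.
- status: CHECK does not forbid NULL (a CHECK constraint passes when its expression is NULL) → nullable.
- floor: CHECK does not forbid NULL (a CHECK constraint passes when its expression is NULL) → nullable.
- salary_id: part of the PRIMARY KEY, which implies NOT NULL → not nullable.
- hours: UNIQUE does not imply NOT NULL → nullable.
- score: no NOT NULL constraint applies → nullable.
- phone: declared NOT NULL → not nullable.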